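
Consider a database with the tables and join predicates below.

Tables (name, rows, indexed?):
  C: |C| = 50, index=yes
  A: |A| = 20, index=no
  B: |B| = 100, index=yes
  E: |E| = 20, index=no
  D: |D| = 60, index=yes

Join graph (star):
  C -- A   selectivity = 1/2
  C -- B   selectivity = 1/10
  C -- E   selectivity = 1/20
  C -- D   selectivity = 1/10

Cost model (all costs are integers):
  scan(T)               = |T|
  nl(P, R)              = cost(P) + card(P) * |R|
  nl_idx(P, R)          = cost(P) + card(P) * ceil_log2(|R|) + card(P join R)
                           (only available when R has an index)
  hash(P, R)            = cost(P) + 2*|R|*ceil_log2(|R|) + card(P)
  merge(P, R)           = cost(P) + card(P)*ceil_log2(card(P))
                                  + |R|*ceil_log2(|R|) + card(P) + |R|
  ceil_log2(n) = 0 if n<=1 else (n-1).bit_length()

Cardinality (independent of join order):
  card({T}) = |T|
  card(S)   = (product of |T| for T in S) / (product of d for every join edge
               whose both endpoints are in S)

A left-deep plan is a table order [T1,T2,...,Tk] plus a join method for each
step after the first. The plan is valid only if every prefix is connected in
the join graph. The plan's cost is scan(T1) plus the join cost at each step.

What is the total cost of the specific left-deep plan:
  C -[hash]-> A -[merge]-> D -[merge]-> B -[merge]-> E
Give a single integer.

step 1: scan C: cost=50, card=50
step 2: join A via hash
    card(P join A) = 50*20/(2) = 500
    cost = 50 + 2*20*5 + 50 = 300
step 3: join D via merge
    card(P join D) = 500*60/(10) = 3000
    cost = 300 + 500*9 + 60*6 + 500 + 60 = 5720
step 4: join B via merge
    card(P join B) = 3000*100/(10) = 30000
    cost = 5720 + 3000*12 + 100*7 + 3000 + 100 = 45520
step 5: join E via merge
    card(P join E) = 30000*20/(20) = 30000
    cost = 45520 + 30000*15 + 20*5 + 30000 + 20 = 525640

525640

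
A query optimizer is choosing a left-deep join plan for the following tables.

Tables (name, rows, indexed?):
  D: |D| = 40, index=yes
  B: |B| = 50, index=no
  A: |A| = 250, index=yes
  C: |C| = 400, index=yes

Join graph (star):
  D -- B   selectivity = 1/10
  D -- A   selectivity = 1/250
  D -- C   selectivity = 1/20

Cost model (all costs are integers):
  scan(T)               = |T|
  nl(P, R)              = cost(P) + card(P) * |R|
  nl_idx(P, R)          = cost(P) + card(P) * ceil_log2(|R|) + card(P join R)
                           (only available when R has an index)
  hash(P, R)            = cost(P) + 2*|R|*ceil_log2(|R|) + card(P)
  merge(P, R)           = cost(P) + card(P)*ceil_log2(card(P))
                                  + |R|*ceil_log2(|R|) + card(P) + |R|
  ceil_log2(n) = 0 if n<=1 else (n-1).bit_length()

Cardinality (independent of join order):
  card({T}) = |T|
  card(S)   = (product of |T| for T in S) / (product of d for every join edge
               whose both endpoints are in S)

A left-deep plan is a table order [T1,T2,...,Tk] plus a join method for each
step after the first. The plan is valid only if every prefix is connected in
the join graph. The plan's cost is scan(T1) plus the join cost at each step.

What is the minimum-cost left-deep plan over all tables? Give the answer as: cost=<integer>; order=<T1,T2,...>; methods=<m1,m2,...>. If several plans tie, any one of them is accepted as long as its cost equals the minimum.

cost=2960; order=D,A,C,B; methods=nl_idx,nl_idx,hash

Selinger DP (subsets sized 1..n):
  {D}: scan cost=40, card=40
  {B}: scan cost=50, card=50
  {A}: scan cost=250, card=250
  {C}: scan cost=400, card=400
  {BD}: card=200; try (D,nl_idx)→550, (D,hash)→580, (B,merge)→670, (D,merge)→680, (B,hash)→680, (B,nl)→2040 …(+1); best=550 via (D,nl_idx)
  {AD}: card=40; try (A,nl_idx)→400, (D,hash)→980, (D,nl_idx)→1790, (A,merge)→2570, (D,merge)→2780, (A,hash)→4080 …(+2); best=400 via (A,nl_idx)
  {CD}: card=800; try (C,nl_idx)→1200, (D,hash)→1280, (D,nl_idx)→3600, (C,merge)→4320, (D,merge)→4680, (C,hash)→7280 …(+2); best=1200 via (C,nl_idx)
  {ABD}: card=200; try (B,merge)→1030, (B,hash)→1040, (A,nl_idx)→2350, (B,nl)→2400, (A,merge)→4600, (A,hash)→4750 …(+1); best=1030 via (B,merge)
  {BCD}: card=4000; try (B,hash)→2600, (C,merge)→6350, (C,nl_idx)→6350, (C,hash)→7950, (B,merge)→10350, (B,nl)→41200 …(+1); best=2600 via (B,hash)
  {ACD}: card=800; try (C,nl_idx)→1560, (C,merge)→4680, (A,hash)→6000, (C,hash)→7640, (A,nl_idx)→8400, (A,merge)→12250 …(+2); best=1560 via (C,nl_idx)
  {ABCD}: card=4000; try (B,hash)→2960, (C,merge)→6830, (C,nl_idx)→6830, (C,hash)→8430, (A,hash)→10600, (B,merge)→10710 …(+5); best=2960 via (B,hash)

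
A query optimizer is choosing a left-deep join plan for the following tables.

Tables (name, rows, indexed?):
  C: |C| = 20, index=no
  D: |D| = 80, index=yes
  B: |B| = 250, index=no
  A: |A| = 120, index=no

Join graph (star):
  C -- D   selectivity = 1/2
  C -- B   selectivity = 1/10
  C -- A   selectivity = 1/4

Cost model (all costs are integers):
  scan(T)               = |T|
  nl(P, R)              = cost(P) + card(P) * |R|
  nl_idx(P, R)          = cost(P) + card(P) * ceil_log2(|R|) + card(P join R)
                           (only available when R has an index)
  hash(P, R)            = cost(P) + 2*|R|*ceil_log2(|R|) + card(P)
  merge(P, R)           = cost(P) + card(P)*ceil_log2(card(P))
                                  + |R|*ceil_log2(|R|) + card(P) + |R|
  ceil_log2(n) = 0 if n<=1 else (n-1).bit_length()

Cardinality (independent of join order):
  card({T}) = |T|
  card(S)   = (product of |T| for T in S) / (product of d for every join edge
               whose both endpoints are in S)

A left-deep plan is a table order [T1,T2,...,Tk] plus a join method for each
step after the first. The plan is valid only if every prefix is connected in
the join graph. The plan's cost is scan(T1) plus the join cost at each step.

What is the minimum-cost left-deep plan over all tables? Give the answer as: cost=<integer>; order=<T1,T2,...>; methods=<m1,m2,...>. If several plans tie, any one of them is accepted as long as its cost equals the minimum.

cost=19000; order=B,C,A,D; methods=hash,hash,hash

Selinger DP (subsets sized 1..n):
  {C}: scan cost=20, card=20
  {D}: scan cost=80, card=80
  {B}: scan cost=250, card=250
  {A}: scan cost=120, card=120
  {CD}: card=800; try (C,hash)→360, (D,merge)→780, (C,merge)→840, (D,nl_idx)→960, (D,hash)→1160, (D,nl)→1620 …(+1); best=360 via (C,hash)
  {BC}: card=500; try (C,hash)→700, (B,merge)→2390, (C,merge)→2620, (B,hash)→4040, (B,nl)→5020, (C,nl)→5250; best=700 via (C,hash)
  {AC}: card=600; try (C,hash)→440, (A,merge)→1100, (C,merge)→1200, (A,hash)→1720, (A,nl)→2420, (C,nl)→2520; best=440 via (C,hash)
  {BCD}: card=20000; try (D,hash)→2320, (B,hash)→5160, (D,merge)→6340, (B,merge)→11410, (D,nl_idx)→24200, (D,nl)→40700 …(+1); best=2320 via (D,hash)
  {ACD}: card=24000; try (D,hash)→2160, (A,hash)→2840, (D,merge)→7680, (A,merge)→10120, (D,nl_idx)→28640, (D,nl)→48440 …(+1); best=2160 via (D,hash)
  {ABC}: card=15000; try (A,hash)→2880, (B,hash)→5040, (A,merge)→6660, (B,merge)→9290, (A,nl)→60700, (B,nl)→150440; best=2880 via (A,hash)
  {ABCD}: card=600000; try (D,hash)→19000, (A,hash)→24000, (B,hash)→30160, (D,merge)→228520, (A,merge)→323280, (B,merge)→388410 …(+4); best=19000 via (D,hash)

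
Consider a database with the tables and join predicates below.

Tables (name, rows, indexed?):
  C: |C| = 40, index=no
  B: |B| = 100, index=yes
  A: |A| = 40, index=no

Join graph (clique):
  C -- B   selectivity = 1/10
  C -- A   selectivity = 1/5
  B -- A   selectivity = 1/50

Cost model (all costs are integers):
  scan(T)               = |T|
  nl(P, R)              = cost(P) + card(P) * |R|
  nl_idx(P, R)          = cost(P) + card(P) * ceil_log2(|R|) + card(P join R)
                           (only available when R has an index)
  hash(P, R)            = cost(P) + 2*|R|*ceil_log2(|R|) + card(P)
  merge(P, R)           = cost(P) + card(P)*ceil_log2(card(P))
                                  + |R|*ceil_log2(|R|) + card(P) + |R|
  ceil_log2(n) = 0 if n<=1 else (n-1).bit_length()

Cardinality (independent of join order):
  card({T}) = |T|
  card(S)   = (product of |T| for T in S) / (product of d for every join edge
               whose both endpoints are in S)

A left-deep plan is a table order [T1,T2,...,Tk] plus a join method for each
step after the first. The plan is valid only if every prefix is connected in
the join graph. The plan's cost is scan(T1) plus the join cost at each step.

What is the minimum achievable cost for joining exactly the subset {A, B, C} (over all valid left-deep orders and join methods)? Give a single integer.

Selinger DP over subsets of {A,B,C}:
  {C}: scan cost=40, card=40
  {B}: scan cost=100, card=100
  {A}: scan cost=40, card=40
  {BC}: card=400; try (C,hash)→680, (B,nl_idx)→720, (B,merge)→1120, (C,merge)→1180, (B,hash)→1480, (B,nl)→4040 …(+1); best=680 via (C,hash)
  {AC}: card=320; try (C,hash)→560, (A,hash)→560, (C,merge)→600, (A,merge)→600, (C,nl)→1640, (A,nl)→1640; best=560 via (C,hash)
  {AB}: card=80; try (B,nl_idx)→400, (A,hash)→680, (B,merge)→1120, (A,merge)→1180, (B,hash)→1480, (B,nl)→4040 …(+1); best=400 via (B,nl_idx)
  {ABC}: card=64; try (C,hash)→960, (C,merge)→1320, (A,hash)→1560, (B,hash)→2280, (B,nl_idx)→2864, (C,nl)→3600 …(+4); best=960 via (C,hash)

960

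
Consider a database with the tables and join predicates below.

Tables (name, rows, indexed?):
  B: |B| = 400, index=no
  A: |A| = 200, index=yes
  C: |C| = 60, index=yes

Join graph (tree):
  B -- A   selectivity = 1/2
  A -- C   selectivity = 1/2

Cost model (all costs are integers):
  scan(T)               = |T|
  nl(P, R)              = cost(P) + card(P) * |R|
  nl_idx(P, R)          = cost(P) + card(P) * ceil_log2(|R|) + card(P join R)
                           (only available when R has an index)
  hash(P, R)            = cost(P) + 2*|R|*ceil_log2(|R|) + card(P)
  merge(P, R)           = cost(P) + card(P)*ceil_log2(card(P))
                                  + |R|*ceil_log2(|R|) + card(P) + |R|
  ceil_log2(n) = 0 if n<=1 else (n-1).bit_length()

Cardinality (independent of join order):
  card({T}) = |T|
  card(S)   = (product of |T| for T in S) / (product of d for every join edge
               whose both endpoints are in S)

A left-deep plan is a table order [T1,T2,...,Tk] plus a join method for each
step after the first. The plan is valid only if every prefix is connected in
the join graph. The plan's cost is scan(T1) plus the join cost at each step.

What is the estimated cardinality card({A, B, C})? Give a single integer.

Tables in S: A(200), B(400), C(60)
Edges inside S: B-A(d=2), A-C(d=2)
numerator = 200 * 400 * 60 = 4800000
denominator = 2 * 2 = 4
card(S) = 4800000 / 4 = 1200000

1200000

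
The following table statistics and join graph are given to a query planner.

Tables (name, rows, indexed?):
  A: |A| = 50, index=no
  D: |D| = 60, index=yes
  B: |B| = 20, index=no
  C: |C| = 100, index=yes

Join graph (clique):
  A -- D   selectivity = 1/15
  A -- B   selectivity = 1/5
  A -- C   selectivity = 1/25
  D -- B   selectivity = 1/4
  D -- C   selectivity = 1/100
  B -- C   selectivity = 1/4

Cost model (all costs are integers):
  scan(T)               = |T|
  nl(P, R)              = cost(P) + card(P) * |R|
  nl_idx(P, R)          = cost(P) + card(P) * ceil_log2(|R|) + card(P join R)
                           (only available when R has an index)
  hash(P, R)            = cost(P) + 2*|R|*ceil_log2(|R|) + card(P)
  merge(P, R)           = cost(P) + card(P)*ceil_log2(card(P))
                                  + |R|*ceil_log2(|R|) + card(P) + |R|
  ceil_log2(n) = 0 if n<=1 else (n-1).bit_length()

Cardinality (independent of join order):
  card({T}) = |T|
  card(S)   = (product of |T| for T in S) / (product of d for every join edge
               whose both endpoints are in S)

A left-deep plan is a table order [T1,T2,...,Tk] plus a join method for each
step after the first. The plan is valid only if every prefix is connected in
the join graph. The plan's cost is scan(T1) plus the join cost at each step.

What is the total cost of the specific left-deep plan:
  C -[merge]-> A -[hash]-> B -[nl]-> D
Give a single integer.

13650

step 1: scan C: cost=100, card=100
step 2: join A via merge
    card(P join A) = 100*50/(25) = 200
    cost = 100 + 100*7 + 50*6 + 100 + 50 = 1250
step 3: join B via hash
    card(P join B) = 200*20/(5*4) = 200
    cost = 1250 + 2*20*5 + 200 = 1650
step 4: join D via nl
    card(P join D) = 200*60/(15*4*100) = 2
    cost = 1650 + 200*60 = 13650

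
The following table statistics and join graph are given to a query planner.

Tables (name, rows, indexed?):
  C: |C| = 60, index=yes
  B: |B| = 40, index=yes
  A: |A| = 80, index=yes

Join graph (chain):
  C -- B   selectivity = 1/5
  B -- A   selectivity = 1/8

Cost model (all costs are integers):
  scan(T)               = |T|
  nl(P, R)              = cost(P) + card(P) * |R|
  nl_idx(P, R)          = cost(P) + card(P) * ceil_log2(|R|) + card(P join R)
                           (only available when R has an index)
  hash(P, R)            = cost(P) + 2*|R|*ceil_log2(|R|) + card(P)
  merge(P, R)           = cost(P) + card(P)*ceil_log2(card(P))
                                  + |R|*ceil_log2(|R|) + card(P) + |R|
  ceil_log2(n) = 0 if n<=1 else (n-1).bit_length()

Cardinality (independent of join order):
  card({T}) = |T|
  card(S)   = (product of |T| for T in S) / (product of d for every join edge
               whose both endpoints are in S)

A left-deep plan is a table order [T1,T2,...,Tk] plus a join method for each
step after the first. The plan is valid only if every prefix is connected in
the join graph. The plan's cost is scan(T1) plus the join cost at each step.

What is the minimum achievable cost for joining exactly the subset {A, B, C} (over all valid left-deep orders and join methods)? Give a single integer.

Selinger DP over subsets of {A,B,C}:
  {C}: scan cost=60, card=60
  {B}: scan cost=40, card=40
  {A}: scan cost=80, card=80
  {BC}: card=480; try (B,hash)→600, (C,merge)→740, (C,nl_idx)→760, (B,merge)→760, (C,hash)→800, (B,nl_idx)→900 …(+2); best=600 via (B,hash)
  {AB}: card=400; try (B,hash)→640, (A,nl_idx)→720, (B,nl_idx)→960, (A,merge)→960, (B,merge)→1000, (A,hash)→1200 …(+2); best=640 via (B,hash)
  {ABC}: card=4800; try (C,hash)→1760, (A,hash)→2200, (C,merge)→5060, (A,merge)→6040, (C,nl_idx)→7840, (A,nl_idx)→8760 …(+2); best=1760 via (C,hash)

1760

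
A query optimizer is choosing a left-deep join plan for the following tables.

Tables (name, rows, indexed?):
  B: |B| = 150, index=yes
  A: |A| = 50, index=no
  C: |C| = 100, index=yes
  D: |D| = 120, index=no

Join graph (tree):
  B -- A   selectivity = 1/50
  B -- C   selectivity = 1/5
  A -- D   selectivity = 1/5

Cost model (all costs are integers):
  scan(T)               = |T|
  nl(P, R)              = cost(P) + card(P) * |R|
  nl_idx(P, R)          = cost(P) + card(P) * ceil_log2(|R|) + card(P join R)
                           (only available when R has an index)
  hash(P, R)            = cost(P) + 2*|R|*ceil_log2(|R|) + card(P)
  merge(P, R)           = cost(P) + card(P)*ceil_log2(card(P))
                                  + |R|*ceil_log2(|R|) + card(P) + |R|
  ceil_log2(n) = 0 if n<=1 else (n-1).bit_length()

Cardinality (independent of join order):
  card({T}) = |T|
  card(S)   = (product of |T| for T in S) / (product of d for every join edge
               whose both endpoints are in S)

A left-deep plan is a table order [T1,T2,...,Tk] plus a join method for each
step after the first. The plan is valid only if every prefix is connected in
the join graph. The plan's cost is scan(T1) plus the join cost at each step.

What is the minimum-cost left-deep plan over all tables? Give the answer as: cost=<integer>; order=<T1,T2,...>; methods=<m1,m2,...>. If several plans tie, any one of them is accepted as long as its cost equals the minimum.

cost=6830; order=A,B,C,D; methods=nl_idx,hash,hash

Selinger DP (subsets sized 1..n):
  {B}: scan cost=150, card=150
  {A}: scan cost=50, card=50
  {C}: scan cost=100, card=100
  {D}: scan cost=120, card=120
  {AB}: card=150; try (B,nl_idx)→600, (A,hash)→900, (B,merge)→1750, (A,merge)→1850, (B,hash)→2500, (B,nl)→7550 …(+1); best=600 via (B,nl_idx)
  {BC}: card=3000; try (C,hash)→1700, (B,merge)→2250, (C,merge)→2300, (B,hash)→2600, (B,nl_idx)→3900, (C,nl_idx)→4200 …(+2); best=1700 via (C,hash)
  {AD}: card=1200; try (A,hash)→840, (D,merge)→1360, (A,merge)→1430, (D,hash)→1780, (D,nl)→6050, (A,nl)→6120; best=840 via (A,hash)
  {ABC}: card=3000; try (C,hash)→2150, (C,merge)→2750, (C,nl_idx)→4650, (A,hash)→5300, (C,nl)→15600, (A,merge)→41050 …(+1); best=2150 via (C,hash)
  {ABD}: card=3600; try (D,hash)→2430, (D,merge)→2910, (B,hash)→4440, (B,nl_idx)→14040, (B,merge)→16590, (D,nl)→18600 …(+1); best=2430 via (D,hash)
  {ABCD}: card=72000; try (D,hash)→6830, (C,hash)→7430, (D,merge)→42110, (C,merge)→50030, (C,nl_idx)→99630, (D,nl)→362150 …(+1); best=6830 via (D,hash)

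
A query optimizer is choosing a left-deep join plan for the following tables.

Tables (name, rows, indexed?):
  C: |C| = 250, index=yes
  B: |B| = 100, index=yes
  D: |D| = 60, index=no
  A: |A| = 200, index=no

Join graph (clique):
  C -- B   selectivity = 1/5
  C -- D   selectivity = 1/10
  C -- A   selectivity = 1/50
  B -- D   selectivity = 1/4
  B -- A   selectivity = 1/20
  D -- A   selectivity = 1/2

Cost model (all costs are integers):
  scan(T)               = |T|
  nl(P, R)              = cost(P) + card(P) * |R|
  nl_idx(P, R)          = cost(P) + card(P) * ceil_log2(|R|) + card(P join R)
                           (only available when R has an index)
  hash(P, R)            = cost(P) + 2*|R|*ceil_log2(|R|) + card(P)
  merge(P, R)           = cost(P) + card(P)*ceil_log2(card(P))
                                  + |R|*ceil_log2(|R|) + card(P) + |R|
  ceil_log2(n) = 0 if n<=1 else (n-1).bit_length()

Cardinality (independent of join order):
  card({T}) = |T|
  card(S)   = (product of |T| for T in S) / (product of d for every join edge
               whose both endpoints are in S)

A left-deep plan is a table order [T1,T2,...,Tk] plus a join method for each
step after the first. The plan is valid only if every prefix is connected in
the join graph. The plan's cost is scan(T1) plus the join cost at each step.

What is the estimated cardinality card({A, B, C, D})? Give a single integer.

750

Tables in S: A(200), B(100), C(250), D(60)
Edges inside S: C-B(d=5), C-D(d=10), C-A(d=50), B-D(d=4), B-A(d=20), D-A(d=2)
numerator = 200 * 100 * 250 * 60 = 300000000
denominator = 5 * 10 * 50 * 4 * 20 * 2 = 400000
card(S) = 300000000 / 400000 = 750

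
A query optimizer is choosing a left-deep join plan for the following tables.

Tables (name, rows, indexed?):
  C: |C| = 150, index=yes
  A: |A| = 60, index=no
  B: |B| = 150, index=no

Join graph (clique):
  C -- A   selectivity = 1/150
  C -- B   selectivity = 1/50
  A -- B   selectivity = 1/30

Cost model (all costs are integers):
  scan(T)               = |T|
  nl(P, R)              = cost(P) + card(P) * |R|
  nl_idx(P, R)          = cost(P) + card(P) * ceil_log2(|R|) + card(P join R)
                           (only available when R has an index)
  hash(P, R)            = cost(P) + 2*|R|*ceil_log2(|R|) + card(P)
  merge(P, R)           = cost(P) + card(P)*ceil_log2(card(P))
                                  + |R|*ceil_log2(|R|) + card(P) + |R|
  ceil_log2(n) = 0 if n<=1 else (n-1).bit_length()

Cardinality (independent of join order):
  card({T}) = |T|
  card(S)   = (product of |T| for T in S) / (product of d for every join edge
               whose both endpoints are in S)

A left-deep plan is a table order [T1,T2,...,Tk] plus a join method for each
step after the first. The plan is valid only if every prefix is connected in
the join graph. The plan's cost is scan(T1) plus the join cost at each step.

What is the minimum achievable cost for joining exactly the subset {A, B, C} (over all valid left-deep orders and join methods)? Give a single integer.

Selinger DP over subsets of {A,B,C}:
  {C}: scan cost=150, card=150
  {A}: scan cost=60, card=60
  {B}: scan cost=150, card=150
  {AC}: card=60; try (C,nl_idx)→600, (A,hash)→1020, (C,merge)→1830, (A,merge)→1920, (C,hash)→2520, (C,nl)→9060 …(+1); best=600 via (C,nl_idx)
  {BC}: card=450; try (C,nl_idx)→1800, (C,hash)→2700, (B,hash)→2700, (C,merge)→2850, (B,merge)→2850, (C,nl)→22650 …(+1); best=1800 via (C,nl_idx)
  {AB}: card=300; try (A,hash)→1020, (B,merge)→1830, (A,merge)→1920, (B,hash)→2520, (B,nl)→9060, (A,nl)→9150; best=1020 via (A,hash)
  {ABC}: card=6; try (B,merge)→2370, (A,hash)→2970, (B,hash)→3060, (C,nl_idx)→3426, (C,hash)→3720, (C,merge)→5370 …(+4); best=2370 via (B,merge)

2370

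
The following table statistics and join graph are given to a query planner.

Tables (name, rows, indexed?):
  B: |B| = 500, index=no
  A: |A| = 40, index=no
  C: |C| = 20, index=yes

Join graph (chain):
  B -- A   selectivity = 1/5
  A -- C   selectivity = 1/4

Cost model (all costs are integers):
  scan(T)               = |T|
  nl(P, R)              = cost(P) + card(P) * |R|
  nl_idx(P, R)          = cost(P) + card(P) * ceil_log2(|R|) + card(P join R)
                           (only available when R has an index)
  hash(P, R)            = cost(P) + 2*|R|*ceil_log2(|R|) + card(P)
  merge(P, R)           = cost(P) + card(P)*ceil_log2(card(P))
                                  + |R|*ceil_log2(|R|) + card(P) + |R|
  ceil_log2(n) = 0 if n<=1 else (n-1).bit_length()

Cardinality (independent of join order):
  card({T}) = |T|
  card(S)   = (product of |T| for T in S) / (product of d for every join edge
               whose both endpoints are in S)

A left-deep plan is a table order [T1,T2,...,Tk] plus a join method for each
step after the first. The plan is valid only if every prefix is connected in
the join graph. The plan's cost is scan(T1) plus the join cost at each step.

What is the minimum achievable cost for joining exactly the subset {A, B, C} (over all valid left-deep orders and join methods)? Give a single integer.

5680

Selinger DP over subsets of {A,B,C}:
  {B}: scan cost=500, card=500
  {A}: scan cost=40, card=40
  {C}: scan cost=20, card=20
  {AB}: card=4000; try (A,hash)→1480, (B,merge)→5320, (A,merge)→5780, (B,hash)→9080, (B,nl)→20040, (A,nl)→20500; best=1480 via (A,hash)
  {AC}: card=200; try (C,hash)→280, (A,merge)→420, (C,merge)→440, (C,nl_idx)→440, (A,hash)→520, (A,nl)→820 …(+1); best=280 via (C,hash)
  {ABC}: card=20000; try (C,hash)→5680, (B,merge)→7080, (B,hash)→9480, (C,nl_idx)→41480, (C,merge)→53600, (C,nl)→81480 …(+1); best=5680 via (C,hash)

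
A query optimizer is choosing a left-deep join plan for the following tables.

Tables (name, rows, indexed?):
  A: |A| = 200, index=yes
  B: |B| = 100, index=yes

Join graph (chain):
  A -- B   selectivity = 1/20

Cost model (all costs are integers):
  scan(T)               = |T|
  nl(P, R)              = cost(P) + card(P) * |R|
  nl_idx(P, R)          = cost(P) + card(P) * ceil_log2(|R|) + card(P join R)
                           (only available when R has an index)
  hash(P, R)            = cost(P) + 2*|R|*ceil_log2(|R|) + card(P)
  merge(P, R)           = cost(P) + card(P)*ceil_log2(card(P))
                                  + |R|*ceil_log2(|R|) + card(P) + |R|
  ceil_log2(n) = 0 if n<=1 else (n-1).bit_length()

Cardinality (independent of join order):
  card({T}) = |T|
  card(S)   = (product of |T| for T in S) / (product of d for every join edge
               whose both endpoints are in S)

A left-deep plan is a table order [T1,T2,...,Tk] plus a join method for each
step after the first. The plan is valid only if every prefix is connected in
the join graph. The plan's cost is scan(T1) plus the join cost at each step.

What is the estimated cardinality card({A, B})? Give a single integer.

Tables in S: A(200), B(100)
Edges inside S: A-B(d=20)
numerator = 200 * 100 = 20000
denominator = 20 = 20
card(S) = 20000 / 20 = 1000

1000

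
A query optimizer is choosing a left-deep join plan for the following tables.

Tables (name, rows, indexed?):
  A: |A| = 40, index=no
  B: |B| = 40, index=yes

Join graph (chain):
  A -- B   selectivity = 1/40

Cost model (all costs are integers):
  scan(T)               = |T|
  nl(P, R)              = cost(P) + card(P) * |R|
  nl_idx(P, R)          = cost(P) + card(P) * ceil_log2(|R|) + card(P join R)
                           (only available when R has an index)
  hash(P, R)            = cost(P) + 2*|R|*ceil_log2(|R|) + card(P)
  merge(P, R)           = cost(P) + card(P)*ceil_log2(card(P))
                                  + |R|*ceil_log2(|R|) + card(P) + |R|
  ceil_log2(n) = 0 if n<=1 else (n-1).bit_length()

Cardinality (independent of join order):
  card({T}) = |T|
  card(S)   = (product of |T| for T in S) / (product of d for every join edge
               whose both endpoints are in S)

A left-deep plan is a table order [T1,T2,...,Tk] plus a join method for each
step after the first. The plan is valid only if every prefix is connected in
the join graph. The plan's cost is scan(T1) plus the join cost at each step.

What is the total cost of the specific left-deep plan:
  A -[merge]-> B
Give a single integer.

step 1: scan A: cost=40, card=40
step 2: join B via merge
    card(P join B) = 40*40/(40) = 40
    cost = 40 + 40*6 + 40*6 + 40 + 40 = 600

600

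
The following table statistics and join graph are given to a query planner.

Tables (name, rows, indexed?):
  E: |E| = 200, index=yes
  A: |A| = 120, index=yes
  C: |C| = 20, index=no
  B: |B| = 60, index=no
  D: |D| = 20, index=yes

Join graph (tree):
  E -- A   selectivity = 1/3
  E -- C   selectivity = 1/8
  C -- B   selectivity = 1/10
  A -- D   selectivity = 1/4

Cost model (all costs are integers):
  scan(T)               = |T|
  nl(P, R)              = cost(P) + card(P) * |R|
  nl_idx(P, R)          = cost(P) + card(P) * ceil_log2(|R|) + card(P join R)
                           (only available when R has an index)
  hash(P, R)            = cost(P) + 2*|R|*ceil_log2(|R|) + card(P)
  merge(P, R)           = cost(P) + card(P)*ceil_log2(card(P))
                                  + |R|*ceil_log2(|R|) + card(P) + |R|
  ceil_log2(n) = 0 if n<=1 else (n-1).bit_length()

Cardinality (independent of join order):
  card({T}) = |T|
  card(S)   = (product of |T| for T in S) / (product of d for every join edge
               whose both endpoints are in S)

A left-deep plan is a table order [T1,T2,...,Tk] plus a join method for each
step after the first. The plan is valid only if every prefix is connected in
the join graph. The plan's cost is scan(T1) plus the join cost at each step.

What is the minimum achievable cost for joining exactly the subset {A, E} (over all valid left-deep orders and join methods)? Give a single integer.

2080

Selinger DP over subsets of {A,E}:
  {E}: scan cost=200, card=200
  {A}: scan cost=120, card=120
  {AE}: card=8000; try (A,hash)→2080, (E,merge)→2880, (A,merge)→2960, (E,hash)→3440, (E,nl_idx)→9080, (A,nl_idx)→9600 …(+2); best=2080 via (A,hash)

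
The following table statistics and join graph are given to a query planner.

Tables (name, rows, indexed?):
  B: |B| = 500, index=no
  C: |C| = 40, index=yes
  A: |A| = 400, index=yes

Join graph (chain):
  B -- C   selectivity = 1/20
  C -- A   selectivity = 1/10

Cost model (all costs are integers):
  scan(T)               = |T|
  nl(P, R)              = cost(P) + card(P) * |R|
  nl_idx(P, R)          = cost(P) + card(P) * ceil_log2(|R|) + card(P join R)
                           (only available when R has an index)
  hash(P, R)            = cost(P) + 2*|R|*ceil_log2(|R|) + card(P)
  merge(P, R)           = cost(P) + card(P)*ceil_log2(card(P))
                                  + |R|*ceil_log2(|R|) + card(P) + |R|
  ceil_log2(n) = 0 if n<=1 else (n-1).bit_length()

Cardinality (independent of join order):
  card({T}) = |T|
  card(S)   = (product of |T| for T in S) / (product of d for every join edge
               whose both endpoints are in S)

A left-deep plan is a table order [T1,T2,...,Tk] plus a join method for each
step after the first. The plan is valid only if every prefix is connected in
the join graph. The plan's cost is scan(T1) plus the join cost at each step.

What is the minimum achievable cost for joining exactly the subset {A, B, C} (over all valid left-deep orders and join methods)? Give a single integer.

9680

Selinger DP over subsets of {A,B,C}:
  {B}: scan cost=500, card=500
  {C}: scan cost=40, card=40
  {A}: scan cost=400, card=400
  {BC}: card=1000; try (C,hash)→1480, (C,nl_idx)→4500, (B,merge)→5320, (C,merge)→5780, (B,hash)→9080, (B,nl)→20040 …(+1); best=1480 via (C,hash)
  {AC}: card=1600; try (C,hash)→1280, (A,nl_idx)→2000, (A,merge)→4320, (C,nl_idx)→4400, (C,merge)→4680, (A,hash)→7280 …(+2); best=1280 via (C,hash)
  {ABC}: card=40000; try (A,hash)→9680, (B,hash)→11880, (A,merge)→16480, (B,merge)→25480, (A,nl_idx)→50480, (A,nl)→401480 …(+1); best=9680 via (A,hash)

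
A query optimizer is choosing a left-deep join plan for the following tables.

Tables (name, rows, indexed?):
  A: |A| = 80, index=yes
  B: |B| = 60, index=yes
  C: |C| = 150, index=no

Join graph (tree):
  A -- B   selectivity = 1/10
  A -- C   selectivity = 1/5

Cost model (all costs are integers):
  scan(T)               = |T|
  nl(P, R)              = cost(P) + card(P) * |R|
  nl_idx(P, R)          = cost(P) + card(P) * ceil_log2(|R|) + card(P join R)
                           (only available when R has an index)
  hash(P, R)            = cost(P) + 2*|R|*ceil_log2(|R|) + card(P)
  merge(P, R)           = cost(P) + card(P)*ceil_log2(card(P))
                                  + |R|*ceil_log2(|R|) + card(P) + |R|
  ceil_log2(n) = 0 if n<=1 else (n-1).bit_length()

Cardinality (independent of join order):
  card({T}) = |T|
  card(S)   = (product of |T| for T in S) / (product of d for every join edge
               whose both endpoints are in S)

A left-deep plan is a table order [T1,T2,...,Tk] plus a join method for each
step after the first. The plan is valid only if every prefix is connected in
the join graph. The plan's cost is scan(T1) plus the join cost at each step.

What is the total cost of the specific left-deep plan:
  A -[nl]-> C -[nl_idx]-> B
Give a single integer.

step 1: scan A: cost=80, card=80
step 2: join C via nl
    card(P join C) = 80*150/(5) = 2400
    cost = 80 + 80*150 = 12080
step 3: join B via nl_idx
    card(P join B) = 2400*60/(10) = 14400
    cost = 12080 + 2400*6 + 14400 = 40880

40880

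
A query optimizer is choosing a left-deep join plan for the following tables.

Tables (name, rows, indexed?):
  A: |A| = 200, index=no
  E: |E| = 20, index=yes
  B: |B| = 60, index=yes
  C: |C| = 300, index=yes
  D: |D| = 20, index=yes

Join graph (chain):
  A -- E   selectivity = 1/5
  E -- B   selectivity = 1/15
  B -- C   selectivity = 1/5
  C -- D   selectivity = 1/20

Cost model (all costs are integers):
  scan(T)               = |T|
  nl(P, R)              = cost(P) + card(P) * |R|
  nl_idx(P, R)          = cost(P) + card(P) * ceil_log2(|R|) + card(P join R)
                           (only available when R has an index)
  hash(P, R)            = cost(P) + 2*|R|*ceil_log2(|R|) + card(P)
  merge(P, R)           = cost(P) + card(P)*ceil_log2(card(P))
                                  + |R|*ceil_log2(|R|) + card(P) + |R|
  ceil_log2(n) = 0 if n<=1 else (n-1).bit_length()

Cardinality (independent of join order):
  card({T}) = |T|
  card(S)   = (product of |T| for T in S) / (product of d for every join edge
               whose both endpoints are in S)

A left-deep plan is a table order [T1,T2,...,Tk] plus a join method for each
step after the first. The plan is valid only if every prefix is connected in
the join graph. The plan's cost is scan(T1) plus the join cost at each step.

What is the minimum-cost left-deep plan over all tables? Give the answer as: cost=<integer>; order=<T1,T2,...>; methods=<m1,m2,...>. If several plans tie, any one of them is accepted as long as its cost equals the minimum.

Selinger DP (subsets sized 1..n):
  {A}: scan cost=200, card=200
  {E}: scan cost=20, card=20
  {B}: scan cost=60, card=60
  {C}: scan cost=300, card=300
  {D}: scan cost=20, card=20
  {AE}: card=800; try (E,hash)→600, (A,merge)→1940, (E,nl_idx)→2000, (E,merge)→2120, (A,hash)→3240, (A,nl)→4020 …(+1); best=600 via (E,hash)
  {BE}: card=80; try (B,nl_idx)→220, (E,hash)→320, (E,nl_idx)→440, (B,merge)→560, (E,merge)→600, (B,hash)→760 …(+2); best=220 via (B,nl_idx)
  {BC}: card=3600; try (B,hash)→1320, (C,merge)→3480, (B,merge)→3720, (C,nl_idx)→4200, (C,hash)→5520, (B,nl_idx)→5700 …(+2); best=1320 via (B,hash)
  {CD}: card=300; try (C,nl_idx)→500, (D,hash)→800, (D,nl_idx)→2100, (C,merge)→3140, (D,merge)→3420, (C,hash)→5440 …(+2); best=500 via (C,nl_idx)
  {ABE}: card=3200; try (B,hash)→2120, (A,merge)→2660, (A,hash)→3500, (B,nl_idx)→8600, (B,merge)→9820, (A,nl)→16220 …(+1); best=2120 via (B,hash)
  {BCE}: card=4800; try (C,merge)→3860, (E,hash)→5120, (C,hash)→5700, (C,nl_idx)→5740, (E,nl_idx)→24120, (C,nl)→24220 …(+2); best=3860 via (C,merge)
  {BCD}: card=3600; try (B,hash)→1520, (B,merge)→3920, (D,hash)→5120, (B,nl_idx)→5900, (B,nl)→18500, (D,nl_idx)→22920 …(+2); best=1520 via (B,hash)
  {ABCE}: card=192000; try (C,hash)→10720, (A,hash)→11860, (C,merge)→46720, (A,merge)→72860, (C,nl_idx)→222920, (C,nl)→962120 …(+1); best=10720 via (C,hash)
  {BCDE}: card=4800; try (E,hash)→5320, (D,hash)→8860, (E,nl_idx)→24320, (D,nl_idx)→32660, (E,merge)→48440, (D,merge)→71180 …(+2); best=5320 via (E,hash)
  {ABCDE}: card=192000; try (A,hash)→13320, (A,merge)→74320, (D,hash)→202920, (A,nl)→965320, (D,nl_idx)→1162720, (D,merge)→3658840 …(+1); best=13320 via (A,hash)

cost=13320; order=D,C,B,E,A; methods=nl_idx,hash,hash,hash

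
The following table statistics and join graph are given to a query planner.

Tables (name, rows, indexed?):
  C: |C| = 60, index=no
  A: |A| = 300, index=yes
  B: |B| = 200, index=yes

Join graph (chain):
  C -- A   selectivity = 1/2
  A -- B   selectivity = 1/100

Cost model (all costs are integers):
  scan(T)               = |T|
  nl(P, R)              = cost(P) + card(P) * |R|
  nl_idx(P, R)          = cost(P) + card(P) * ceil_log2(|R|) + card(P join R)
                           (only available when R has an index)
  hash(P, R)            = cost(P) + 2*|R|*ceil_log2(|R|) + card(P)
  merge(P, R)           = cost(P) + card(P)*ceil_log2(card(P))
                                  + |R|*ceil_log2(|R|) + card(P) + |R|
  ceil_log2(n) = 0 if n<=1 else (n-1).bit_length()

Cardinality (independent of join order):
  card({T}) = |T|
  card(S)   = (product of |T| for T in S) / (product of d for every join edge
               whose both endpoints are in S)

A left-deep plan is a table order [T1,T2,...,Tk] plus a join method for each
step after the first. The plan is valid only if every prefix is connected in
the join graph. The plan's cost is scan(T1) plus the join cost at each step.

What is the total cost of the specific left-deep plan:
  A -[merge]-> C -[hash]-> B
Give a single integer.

step 1: scan A: cost=300, card=300
step 2: join C via merge
    card(P join C) = 300*60/(2) = 9000
    cost = 300 + 300*9 + 60*6 + 300 + 60 = 3720
step 3: join B via hash
    card(P join B) = 9000*200/(100) = 18000
    cost = 3720 + 2*200*8 + 9000 = 15920

15920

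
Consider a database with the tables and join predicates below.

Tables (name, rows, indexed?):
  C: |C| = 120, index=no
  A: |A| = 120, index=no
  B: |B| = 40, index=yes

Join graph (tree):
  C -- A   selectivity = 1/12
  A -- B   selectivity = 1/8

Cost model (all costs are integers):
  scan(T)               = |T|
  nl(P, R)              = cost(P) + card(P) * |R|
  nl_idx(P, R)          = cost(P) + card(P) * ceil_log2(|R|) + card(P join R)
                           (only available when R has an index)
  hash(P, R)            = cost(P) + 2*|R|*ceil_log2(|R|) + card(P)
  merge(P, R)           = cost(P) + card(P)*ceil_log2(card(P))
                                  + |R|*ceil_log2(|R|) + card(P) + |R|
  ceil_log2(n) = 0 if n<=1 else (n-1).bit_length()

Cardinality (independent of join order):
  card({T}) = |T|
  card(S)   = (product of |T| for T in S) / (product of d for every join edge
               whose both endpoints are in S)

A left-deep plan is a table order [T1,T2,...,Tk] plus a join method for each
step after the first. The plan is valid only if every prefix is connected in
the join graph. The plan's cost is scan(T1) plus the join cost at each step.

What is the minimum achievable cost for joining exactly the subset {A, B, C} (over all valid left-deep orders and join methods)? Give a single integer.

Selinger DP over subsets of {A,B,C}:
  {C}: scan cost=120, card=120
  {A}: scan cost=120, card=120
  {B}: scan cost=40, card=40
  {AC}: card=1200; try (C,hash)→1920, (A,hash)→1920, (C,merge)→2040, (A,merge)→2040, (C,nl)→14520, (A,nl)→14520; best=1920 via (C,hash)
  {AB}: card=600; try (B,hash)→720, (A,merge)→1280, (B,merge)→1360, (B,nl_idx)→1440, (A,hash)→1760, (A,nl)→4840 …(+1); best=720 via (B,hash)
  {ABC}: card=6000; try (C,hash)→3000, (B,hash)→3600, (C,merge)→8280, (B,nl_idx)→15120, (B,merge)→16600, (B,nl)→49920 …(+1); best=3000 via (C,hash)

3000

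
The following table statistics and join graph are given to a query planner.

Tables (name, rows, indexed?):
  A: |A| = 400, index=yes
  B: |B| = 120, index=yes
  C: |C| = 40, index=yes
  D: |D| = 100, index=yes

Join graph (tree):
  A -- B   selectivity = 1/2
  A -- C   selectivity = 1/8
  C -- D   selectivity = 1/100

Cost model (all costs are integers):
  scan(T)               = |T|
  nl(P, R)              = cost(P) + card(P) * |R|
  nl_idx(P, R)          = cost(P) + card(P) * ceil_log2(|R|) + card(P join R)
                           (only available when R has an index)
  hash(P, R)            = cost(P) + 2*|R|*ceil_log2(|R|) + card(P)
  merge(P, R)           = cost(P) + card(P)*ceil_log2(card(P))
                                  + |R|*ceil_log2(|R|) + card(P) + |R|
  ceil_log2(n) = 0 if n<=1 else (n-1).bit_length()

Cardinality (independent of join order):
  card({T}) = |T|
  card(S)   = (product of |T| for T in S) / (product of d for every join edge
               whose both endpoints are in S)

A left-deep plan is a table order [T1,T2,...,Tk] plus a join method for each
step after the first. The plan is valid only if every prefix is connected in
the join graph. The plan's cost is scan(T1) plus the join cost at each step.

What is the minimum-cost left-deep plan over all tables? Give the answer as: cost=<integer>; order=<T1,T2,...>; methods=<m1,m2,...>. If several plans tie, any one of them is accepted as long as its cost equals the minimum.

Selinger DP (subsets sized 1..n):
  {A}: scan cost=400, card=400
  {B}: scan cost=120, card=120
  {C}: scan cost=40, card=40
  {D}: scan cost=100, card=100
  {AB}: card=24000; try (B,hash)→2480, (A,merge)→5080, (B,merge)→5360, (A,hash)→7440, (A,nl_idx)→25200, (B,nl_idx)→27200 …(+2); best=2480 via (B,hash)
  {AC}: card=2000; try (C,hash)→1280, (A,nl_idx)→2400, (A,merge)→4320, (C,merge)→4680, (C,nl_idx)→4800, (A,hash)→7280 …(+2); best=1280 via (C,hash)
  {CD}: card=40; try (D,nl_idx)→360, (C,hash)→680, (C,nl_idx)→740, (D,merge)→1120, (C,merge)→1180, (D,hash)→1480 …(+2); best=360 via (D,nl_idx)
  {ABC}: card=120000; try (B,hash)→4960, (B,merge)→26240, (C,hash)→26960, (B,nl_idx)→135280, (B,nl)→241280, (C,nl_idx)→266480 …(+2); best=4960 via (B,hash)
  {ACD}: card=2000; try (A,nl_idx)→2720, (A,merge)→4640, (D,hash)→4680, (A,hash)→7600, (A,nl)→16360, (D,nl_idx)→17280 …(+2); best=2720 via (A,nl_idx)
  {ABCD}: card=120000; try (B,hash)→6400, (B,merge)→27680, (D,hash)→126360, (B,nl_idx)→136720, (B,nl)→242720, (D,nl_idx)→964960 …(+2); best=6400 via (B,hash)

cost=6400; order=C,D,A,B; methods=nl_idx,nl_idx,hash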